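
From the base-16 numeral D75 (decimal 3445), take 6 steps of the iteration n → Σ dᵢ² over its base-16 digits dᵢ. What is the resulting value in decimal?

3445 = (13,7,5)_16 → 243
243 = (15,3)_16 → 234
234 = (14,10)_16 → 296
296 = (1,2,8)_16 → 69
69 = (4,5)_16 → 41
41 = (2,9)_16 → 85

85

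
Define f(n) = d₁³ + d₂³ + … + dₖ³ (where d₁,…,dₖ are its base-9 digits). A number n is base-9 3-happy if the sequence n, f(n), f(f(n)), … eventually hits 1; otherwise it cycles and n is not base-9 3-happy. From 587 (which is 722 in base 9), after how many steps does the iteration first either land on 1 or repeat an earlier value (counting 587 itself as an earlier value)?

587 = (7,2,2)_9 → 7³ + 2³ + 2³ = 343 + 8 + 8 = 359
359 = (4,3,8)_9 → 4³ + 3³ + 8³ = 64 + 27 + 512 = 603
603 = (7,4,0)_9 → 7³ + 4³ + 0³ = 343 + 64 + 0 = 407
407 = (5,0,2)_9 → 5³ + 0³ + 2³ = 125 + 0 + 8 = 133
133 = (1,5,7)_9 → 1³ + 5³ + 7³ = 1 + 125 + 343 = 469
469 = (5,7,1)_9 → 5³ + 7³ + 1³ = 125 + 343 + 1 = 469  — 469 repeats.
That took 6 steps.

6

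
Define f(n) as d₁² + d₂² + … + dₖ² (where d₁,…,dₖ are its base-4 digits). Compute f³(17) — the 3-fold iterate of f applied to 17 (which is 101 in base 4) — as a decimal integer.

17 = (1,0,1)_4 → 2
2 = (2)_4 → 4
4 = (1,0)_4 → 1

1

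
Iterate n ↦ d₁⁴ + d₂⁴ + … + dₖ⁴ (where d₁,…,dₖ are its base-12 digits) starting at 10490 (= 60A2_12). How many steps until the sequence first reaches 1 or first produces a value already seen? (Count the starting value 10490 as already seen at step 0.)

10490 = (6,0,10,2)_12 → 6⁴ + 0⁴ + 10⁴ + 2⁴ = 11312
11312 = (6,6,6,8)_12 → 6⁴ + 6⁴ + 6⁴ + 8⁴ = 7984
7984 = (4,7,5,4)_12 → 4⁴ + 7⁴ + 5⁴ + 4⁴ = 3538
3538 = (2,0,6,10)_12 → 2⁴ + 0⁴ + 6⁴ + 10⁴ = 11312  — 11312 repeats.
That took 4 steps.

4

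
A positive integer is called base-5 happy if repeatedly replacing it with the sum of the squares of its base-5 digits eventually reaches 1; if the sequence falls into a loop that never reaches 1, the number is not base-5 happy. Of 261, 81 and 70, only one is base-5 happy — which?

81

261: 261 → 9 → 17 → 13 → 13  — repeats 13 (not base-5 happy)
81: 81 → 11 → 5 → 1  — reaches 1 (base-5 happy)
70: 70 → 20 → 16 → 10 → 4 → 16  — repeats 16 (not base-5 happy)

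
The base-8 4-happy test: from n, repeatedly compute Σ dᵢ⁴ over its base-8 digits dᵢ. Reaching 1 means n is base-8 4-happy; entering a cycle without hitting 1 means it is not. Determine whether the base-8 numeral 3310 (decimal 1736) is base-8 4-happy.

1736 = (3,3,1,0)_8 → 3⁴ + 3⁴ + 1⁴ + 0⁴ = 81 + 81 + 1 + 0 = 163
163 = (2,4,3)_8 → 2⁴ + 4⁴ + 3⁴ = 16 + 256 + 81 = 353
353 = (5,4,1)_8 → 5⁴ + 4⁴ + 1⁴ = 625 + 256 + 1 = 882
882 = (1,5,6,2)_8 → 1⁴ + 5⁴ + 6⁴ + 2⁴ = 1 + 625 + 1296 + 16 = 1938
1938 = (3,6,2,2)_8 → 3⁴ + 6⁴ + 2⁴ + 2⁴ = 81 + 1296 + 16 + 16 = 1409
1409 = (2,6,0,1)_8 → 2⁴ + 6⁴ + 0⁴ + 1⁴ = 16 + 1296 + 0 + 1 = 1313
1313 = (2,4,4,1)_8 → 2⁴ + 4⁴ + 4⁴ + 1⁴ = 16 + 256 + 256 + 1 = 529
529 = (1,0,2,1)_8 → 1⁴ + 0⁴ + 2⁴ + 1⁴ = 1 + 0 + 16 + 1 = 18
18 = (2,2)_8 → 2⁴ + 2⁴ = 16 + 16 = 32
32 = (4,0)_8 → 4⁴ + 0⁴ = 256 + 0 = 256
256 = (4,0,0)_8 → 4⁴ + 0⁴ + 0⁴ = 256 + 0 + 0 = 256  — 256 already seen; the sequence cycles without reaching 1.

not base-8 4-happy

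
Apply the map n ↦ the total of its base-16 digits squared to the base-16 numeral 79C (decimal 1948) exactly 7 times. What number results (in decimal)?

1948 = (7,9,12)_16 → 7² + 9² + 12² = 274
274 = (1,1,2)_16 → 1² + 1² + 2² = 6
6 = (6)_16 → 6² = 36
36 = (2,4)_16 → 2² + 4² = 20
20 = (1,4)_16 → 1² + 4² = 17
17 = (1,1)_16 → 1² + 1² = 2
2 = (2)_16 → 2² = 4

4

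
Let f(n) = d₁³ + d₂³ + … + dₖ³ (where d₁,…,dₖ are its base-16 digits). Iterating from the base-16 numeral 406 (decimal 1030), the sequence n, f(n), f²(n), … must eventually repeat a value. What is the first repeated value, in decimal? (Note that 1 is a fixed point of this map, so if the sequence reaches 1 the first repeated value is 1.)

1

1030 = (4,0,6)_16 → 4³ + 0³ + 6³ = 280
280 = (1,1,8)_16 → 1³ + 1³ + 8³ = 514
514 = (2,0,2)_16 → 2³ + 0³ + 2³ = 16
16 = (1,0)_16 → 1³ + 0³ = 1  — reached the fixed point 1.
1 → 1, so 1 is the first repeated value.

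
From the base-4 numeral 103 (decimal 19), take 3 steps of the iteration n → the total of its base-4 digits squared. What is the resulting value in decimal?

4

19 = (1,0,3)_4 → 1² + 0² + 3² = 10
10 = (2,2)_4 → 2² + 2² = 8
8 = (2,0)_4 → 2² + 0² = 4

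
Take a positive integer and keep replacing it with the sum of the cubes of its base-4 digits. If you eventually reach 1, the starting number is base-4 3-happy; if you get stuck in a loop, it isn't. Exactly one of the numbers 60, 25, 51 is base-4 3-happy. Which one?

60: 60 → 54 → 36 → 9 → 9  — repeats 9 (not base-4 3-happy)
25: 25 → 10 → 16 → 1  — reaches 1 (base-4 3-happy)
51: 51 → 54 → 36 → 9 → 9  — repeats 9 (not base-4 3-happy)

25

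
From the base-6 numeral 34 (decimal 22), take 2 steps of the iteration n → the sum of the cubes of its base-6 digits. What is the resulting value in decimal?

22 = (3,4)_6 → 3³ + 4³ = 91
91 = (2,3,1)_6 → 2³ + 3³ + 1³ = 36

36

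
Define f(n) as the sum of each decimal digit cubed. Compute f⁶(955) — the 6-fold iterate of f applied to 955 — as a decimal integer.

955 → 979
979 → 1801
1801 → 514
514 → 190
190 → 730
730 → 370

370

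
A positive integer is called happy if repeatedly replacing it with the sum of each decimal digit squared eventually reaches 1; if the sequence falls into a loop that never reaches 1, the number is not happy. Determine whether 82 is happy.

82 → 8² + 2² = 68
68 → 6² + 8² = 100
100 → 1² + 0² + 0² = 1  — reached 1.

happy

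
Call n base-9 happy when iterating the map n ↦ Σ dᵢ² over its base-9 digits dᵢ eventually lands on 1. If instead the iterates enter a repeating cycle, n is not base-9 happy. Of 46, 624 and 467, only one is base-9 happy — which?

46: 46 → 26 → 68 → 74 → 68  — repeats 68 (not base-9 happy)
624: 624 → 94 → 18 → 4 → 16 → 50 → 50  — repeats 50 (not base-9 happy)
467: 467 → 125 → 81 → 1  — reaches 1 (base-9 happy)

467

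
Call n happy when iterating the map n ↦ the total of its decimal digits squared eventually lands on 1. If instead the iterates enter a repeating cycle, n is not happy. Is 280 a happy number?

280 → 68
68 → 100
100 → 1  — reached 1.

happy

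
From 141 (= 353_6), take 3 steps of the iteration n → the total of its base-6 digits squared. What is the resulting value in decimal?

9

141 = (3,5,3)_6 → 3² + 5² + 3² = 9 + 25 + 9 = 43
43 = (1,1,1)_6 → 1² + 1² + 1² = 1 + 1 + 1 = 3
3 = (3)_6 → 3² = 9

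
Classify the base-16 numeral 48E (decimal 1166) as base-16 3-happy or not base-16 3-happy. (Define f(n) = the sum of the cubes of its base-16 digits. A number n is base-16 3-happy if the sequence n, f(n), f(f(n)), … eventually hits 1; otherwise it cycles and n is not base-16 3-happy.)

1166 = (4,8,14)_16 → 4³ + 8³ + 14³ = 3320
3320 = (12,15,8)_16 → 12³ + 15³ + 8³ = 5615
5615 = (1,5,14,15)_16 → 1³ + 5³ + 14³ + 15³ = 6245
6245 = (1,8,6,5)_16 → 1³ + 8³ + 6³ + 5³ = 854
854 = (3,5,6)_16 → 3³ + 5³ + 6³ = 368
368 = (1,7,0)_16 → 1³ + 7³ + 0³ = 344
344 = (1,5,8)_16 → 1³ + 5³ + 8³ = 638
638 = (2,7,14)_16 → 2³ + 7³ + 14³ = 3095
3095 = (12,1,7)_16 → 12³ + 1³ + 7³ = 2072
2072 = (8,1,8)_16 → 8³ + 1³ + 8³ = 1025
1025 = (4,0,1)_16 → 4³ + 0³ + 1³ = 65
65 = (4,1)_16 → 4³ + 1³ = 65  — 65 already seen; the sequence cycles without reaching 1.

not base-16 3-happy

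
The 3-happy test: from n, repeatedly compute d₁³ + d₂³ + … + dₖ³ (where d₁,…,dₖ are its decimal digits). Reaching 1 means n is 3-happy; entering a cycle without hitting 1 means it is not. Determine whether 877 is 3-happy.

877 → 8³ + 7³ + 7³ = 512 + 343 + 343 = 1198
1198 → 1³ + 1³ + 9³ + 8³ = 1 + 1 + 729 + 512 = 1243
1243 → 1³ + 2³ + 4³ + 3³ = 1 + 8 + 64 + 27 = 100
100 → 1³ + 0³ + 0³ = 1 + 0 + 0 = 1  — reached 1.

3-happy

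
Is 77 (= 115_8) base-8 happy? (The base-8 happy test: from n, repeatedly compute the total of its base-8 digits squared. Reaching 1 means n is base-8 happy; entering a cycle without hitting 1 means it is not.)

77 = (1,1,5)_8 → 1² + 1² + 5² = 1 + 1 + 25 = 27
27 = (3,3)_8 → 3² + 3² = 9 + 9 = 18
18 = (2,2)_8 → 2² + 2² = 4 + 4 = 8
8 = (1,0)_8 → 1² + 0² = 1 + 0 = 1  — reached 1.

base-8 happy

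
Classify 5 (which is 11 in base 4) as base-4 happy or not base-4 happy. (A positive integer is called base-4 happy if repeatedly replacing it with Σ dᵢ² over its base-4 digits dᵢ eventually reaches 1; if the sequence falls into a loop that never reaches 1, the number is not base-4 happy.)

5 = (1,1)_4 → 1² + 1² = 1 + 1 = 2
2 = (2)_4 → 2² = 4
4 = (1,0)_4 → 1² + 0² = 1 + 0 = 1  — reached 1.

base-4 happy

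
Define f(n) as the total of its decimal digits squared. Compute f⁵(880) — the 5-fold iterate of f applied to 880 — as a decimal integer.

26

880 → 8² + 8² + 0² = 64 + 64 + 0 = 128
128 → 1² + 2² + 8² = 1 + 4 + 64 = 69
69 → 6² + 9² = 36 + 81 = 117
117 → 1² + 1² + 7² = 1 + 1 + 49 = 51
51 → 5² + 1² = 25 + 1 = 26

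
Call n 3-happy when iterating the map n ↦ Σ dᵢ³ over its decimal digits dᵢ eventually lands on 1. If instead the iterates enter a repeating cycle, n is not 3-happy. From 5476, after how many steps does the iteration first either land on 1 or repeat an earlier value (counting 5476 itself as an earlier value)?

4

5476 → 5³ + 4³ + 7³ + 6³ = 125 + 64 + 343 + 216 = 748
748 → 7³ + 4³ + 8³ = 343 + 64 + 512 = 919
919 → 9³ + 1³ + 9³ = 729 + 1 + 729 = 1459
1459 → 1³ + 4³ + 5³ + 9³ = 1 + 64 + 125 + 729 = 919  — 919 repeats.
That took 4 steps.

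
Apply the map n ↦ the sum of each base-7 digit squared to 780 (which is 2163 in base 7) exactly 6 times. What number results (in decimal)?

2

780 = (2,1,6,3)_7 → 2² + 1² + 6² + 3² = 4 + 1 + 36 + 9 = 50
50 = (1,0,1)_7 → 1² + 0² + 1² = 1 + 0 + 1 = 2
2 = (2)_7 → 2² = 4
4 = (4)_7 → 4² = 16
16 = (2,2)_7 → 2² + 2² = 4 + 4 = 8
8 = (1,1)_7 → 1² + 1² = 1 + 1 = 2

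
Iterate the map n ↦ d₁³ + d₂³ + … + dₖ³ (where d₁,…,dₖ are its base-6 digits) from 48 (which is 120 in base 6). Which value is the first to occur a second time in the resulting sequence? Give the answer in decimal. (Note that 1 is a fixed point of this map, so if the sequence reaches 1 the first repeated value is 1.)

48 = (1,2,0)_6 → 1³ + 2³ + 0³ = 1 + 8 + 0 = 9
9 = (1,3)_6 → 1³ + 3³ = 1 + 27 = 28
28 = (4,4)_6 → 4³ + 4³ = 64 + 64 = 128
128 = (3,3,2)_6 → 3³ + 3³ + 2³ = 27 + 27 + 8 = 62
62 = (1,4,2)_6 → 1³ + 4³ + 2³ = 1 + 64 + 8 = 73
73 = (2,0,1)_6 → 2³ + 0³ + 1³ = 8 + 0 + 1 = 9  — 9 already appeared earlier.

9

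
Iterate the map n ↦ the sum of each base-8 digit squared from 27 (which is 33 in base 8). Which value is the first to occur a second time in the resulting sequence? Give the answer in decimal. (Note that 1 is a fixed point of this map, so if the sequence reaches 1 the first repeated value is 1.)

1

27 = (3,3)_8 → 3² + 3² = 18
18 = (2,2)_8 → 2² + 2² = 8
8 = (1,0)_8 → 1² + 0² = 1  — reached the fixed point 1.
1 → 1, so 1 is the first repeated value.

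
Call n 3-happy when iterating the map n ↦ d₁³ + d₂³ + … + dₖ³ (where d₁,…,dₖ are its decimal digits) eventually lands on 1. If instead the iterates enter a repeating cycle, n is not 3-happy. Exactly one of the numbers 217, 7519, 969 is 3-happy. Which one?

7519

217: 217 → 352 → 160 → 217  — repeats 217 (not 3-happy)
7519: 7519 → 1198 → 1243 → 100 → 1  — reaches 1 (3-happy)
969: 969 → 1674 → 624 → 288 → 1032 → 36 → 243 → 99 → 1458 → 702 → 351 → 153 → 153  — repeats 153 (not 3-happy)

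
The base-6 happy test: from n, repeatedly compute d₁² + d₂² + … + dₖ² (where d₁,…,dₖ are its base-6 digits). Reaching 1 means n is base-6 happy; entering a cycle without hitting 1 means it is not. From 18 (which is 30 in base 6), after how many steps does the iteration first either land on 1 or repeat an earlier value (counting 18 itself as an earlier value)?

18 = (3,0)_6 → 3² + 0² = 9
9 = (1,3)_6 → 1² + 3² = 10
10 = (1,4)_6 → 1² + 4² = 17
17 = (2,5)_6 → 2² + 5² = 29
29 = (4,5)_6 → 4² + 5² = 41
41 = (1,0,5)_6 → 1² + 0² + 5² = 26
26 = (4,2)_6 → 4² + 2² = 20
20 = (3,2)_6 → 3² + 2² = 13
13 = (2,1)_6 → 2² + 1² = 5
5 = (5)_6 → 5² = 25
25 = (4,1)_6 → 4² + 1² = 17  — 17 repeats.
That took 11 steps.

11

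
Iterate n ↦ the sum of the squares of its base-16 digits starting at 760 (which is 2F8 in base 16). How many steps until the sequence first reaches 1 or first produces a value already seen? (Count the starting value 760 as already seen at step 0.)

10

760 = (2,15,8)_16 → 2² + 15² + 8² = 4 + 225 + 64 = 293
293 = (1,2,5)_16 → 1² + 2² + 5² = 1 + 4 + 25 = 30
30 = (1,14)_16 → 1² + 14² = 1 + 196 = 197
197 = (12,5)_16 → 12² + 5² = 144 + 25 = 169
169 = (10,9)_16 → 10² + 9² = 100 + 81 = 181
181 = (11,5)_16 → 11² + 5² = 121 + 25 = 146
146 = (9,2)_16 → 9² + 2² = 81 + 4 = 85
85 = (5,5)_16 → 5² + 5² = 25 + 25 = 50
50 = (3,2)_16 → 3² + 2² = 9 + 4 = 13
13 = (13)_16 → 13² = 169  — 169 repeats.
That took 10 steps.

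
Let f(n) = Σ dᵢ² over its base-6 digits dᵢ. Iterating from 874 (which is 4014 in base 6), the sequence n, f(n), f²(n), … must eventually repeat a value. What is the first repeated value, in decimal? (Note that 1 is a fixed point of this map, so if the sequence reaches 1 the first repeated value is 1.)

41

874 = (4,0,1,4)_6 → 4² + 0² + 1² + 4² = 16 + 0 + 1 + 16 = 33
33 = (5,3)_6 → 5² + 3² = 25 + 9 = 34
34 = (5,4)_6 → 5² + 4² = 25 + 16 = 41
41 = (1,0,5)_6 → 1² + 0² + 5² = 1 + 0 + 25 = 26
26 = (4,2)_6 → 4² + 2² = 16 + 4 = 20
20 = (3,2)_6 → 3² + 2² = 9 + 4 = 13
13 = (2,1)_6 → 2² + 1² = 4 + 1 = 5
5 = (5)_6 → 5² = 25
25 = (4,1)_6 → 4² + 1² = 16 + 1 = 17
17 = (2,5)_6 → 2² + 5² = 4 + 25 = 29
29 = (4,5)_6 → 4² + 5² = 16 + 25 = 41  — 41 already appeared earlier.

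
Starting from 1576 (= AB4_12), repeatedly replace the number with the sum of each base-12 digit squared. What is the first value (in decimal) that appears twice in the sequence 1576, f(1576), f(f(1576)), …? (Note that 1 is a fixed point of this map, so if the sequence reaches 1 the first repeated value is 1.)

1576 = (10,11,4)_12 → 10² + 11² + 4² = 237
237 = (1,7,9)_12 → 1² + 7² + 9² = 131
131 = (10,11)_12 → 10² + 11² = 221
221 = (1,6,5)_12 → 1² + 6² + 5² = 62
62 = (5,2)_12 → 5² + 2² = 29
29 = (2,5)_12 → 2² + 5² = 29  — 29 already appeared earlier.

29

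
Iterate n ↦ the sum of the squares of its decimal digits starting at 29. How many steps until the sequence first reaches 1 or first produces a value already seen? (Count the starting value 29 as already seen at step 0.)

29 → 85
85 → 89
89 → 145
145 → 42
42 → 20
20 → 4
4 → 16
16 → 37
37 → 58
58 → 89  — 89 repeats.
That took 10 steps.

10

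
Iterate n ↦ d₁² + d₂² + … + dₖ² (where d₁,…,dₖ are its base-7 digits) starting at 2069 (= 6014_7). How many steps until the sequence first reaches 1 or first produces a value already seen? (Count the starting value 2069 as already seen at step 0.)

2069 = (6,0,1,4)_7 → 6² + 0² + 1² + 4² = 53
53 = (1,0,4)_7 → 1² + 0² + 4² = 17
17 = (2,3)_7 → 2² + 3² = 13
13 = (1,6)_7 → 1² + 6² = 37
37 = (5,2)_7 → 5² + 2² = 29
29 = (4,1)_7 → 4² + 1² = 17  — 17 repeats.
That took 6 steps.

6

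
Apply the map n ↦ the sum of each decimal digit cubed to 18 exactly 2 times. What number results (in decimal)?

18 → 513
513 → 153

153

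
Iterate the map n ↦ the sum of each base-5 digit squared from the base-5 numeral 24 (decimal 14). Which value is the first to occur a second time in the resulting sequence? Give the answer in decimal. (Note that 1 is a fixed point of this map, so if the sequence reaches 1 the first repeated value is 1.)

14 = (2,4)_5 → 2² + 4² = 20
20 = (4,0)_5 → 4² + 0² = 16
16 = (3,1)_5 → 3² + 1² = 10
10 = (2,0)_5 → 2² + 0² = 4
4 = (4)_5 → 4² = 16  — 16 already appeared earlier.

16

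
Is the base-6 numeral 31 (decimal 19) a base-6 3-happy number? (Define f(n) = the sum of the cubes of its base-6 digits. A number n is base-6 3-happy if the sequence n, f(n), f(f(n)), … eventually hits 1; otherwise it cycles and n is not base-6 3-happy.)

19 = (3,1)_6 → 3³ + 1³ = 28
28 = (4,4)_6 → 4³ + 4³ = 128
128 = (3,3,2)_6 → 3³ + 3³ + 2³ = 62
62 = (1,4,2)_6 → 1³ + 4³ + 2³ = 73
73 = (2,0,1)_6 → 2³ + 0³ + 1³ = 9
9 = (1,3)_6 → 1³ + 3³ = 28  — 28 already seen; the sequence cycles without reaching 1.

not base-6 3-happy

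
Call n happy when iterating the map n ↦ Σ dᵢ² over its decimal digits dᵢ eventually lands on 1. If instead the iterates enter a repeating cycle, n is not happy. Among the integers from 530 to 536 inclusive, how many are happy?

1

530: 530 → 34 → 25 → 29 → 85 → 89 → 145 → 42 → 20 → 4 → 16 → 37 → 58 → 89  — not happy
531: 531 → 35 → 34 → 25 → 29 → 85 → 89 → 145 → 42 → 20 → 4 → 16 → 37 → 58 → 89  — not happy
532: 532 → 38 → 73 → 58 → 89 → 145 → 42 → 20 → 4 → 16 → 37 → 58  — not happy
533: 533 → 43 → 25 → 29 → 85 → 89 → 145 → 42 → 20 → 4 → 16 → 37 → 58 → 89  — not happy
534: 534 → 50 → 25 → 29 → 85 → 89 → 145 → 42 → 20 → 4 → 16 → 37 → 58 → 89  — not happy
535: 535 → 59 → 106 → 37 → 58 → 89 → 145 → 42 → 20 → 4 → 16 → 37  — not happy
536: 536 → 70 → 49 → 97 → 130 → 10 → 1  — happy
happy: 536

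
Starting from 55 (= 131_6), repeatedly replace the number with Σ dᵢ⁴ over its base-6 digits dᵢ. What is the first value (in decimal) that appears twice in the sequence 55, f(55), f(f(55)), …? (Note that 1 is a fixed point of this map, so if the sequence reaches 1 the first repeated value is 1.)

55 = (1,3,1)_6 → 1⁴ + 3⁴ + 1⁴ = 83
83 = (2,1,5)_6 → 2⁴ + 1⁴ + 5⁴ = 642
642 = (2,5,5,0)_6 → 2⁴ + 5⁴ + 5⁴ + 0⁴ = 1266
1266 = (5,5,1,0)_6 → 5⁴ + 5⁴ + 1⁴ + 0⁴ = 1251
1251 = (5,4,4,3)_6 → 5⁴ + 4⁴ + 4⁴ + 3⁴ = 1218
1218 = (5,3,5,0)_6 → 5⁴ + 3⁴ + 5⁴ + 0⁴ = 1331
1331 = (1,0,0,5,5)_6 → 1⁴ + 0⁴ + 0⁴ + 5⁴ + 5⁴ = 1251  — 1251 already appeared earlier.

1251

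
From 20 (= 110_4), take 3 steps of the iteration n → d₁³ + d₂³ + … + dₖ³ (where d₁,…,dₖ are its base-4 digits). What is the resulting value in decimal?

8

20 = (1,1,0)_4 → 1³ + 1³ + 0³ = 2
2 = (2)_4 → 2³ = 8
8 = (2,0)_4 → 2³ + 0³ = 8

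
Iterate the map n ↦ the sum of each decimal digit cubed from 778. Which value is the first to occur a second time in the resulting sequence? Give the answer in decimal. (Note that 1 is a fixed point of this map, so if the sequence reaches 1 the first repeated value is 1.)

1

778 → 7³ + 7³ + 8³ = 1198
1198 → 1³ + 1³ + 9³ + 8³ = 1243
1243 → 1³ + 2³ + 4³ + 3³ = 100
100 → 1³ + 0³ + 0³ = 1  — reached the fixed point 1.
1 → 1, so 1 is the first repeated value.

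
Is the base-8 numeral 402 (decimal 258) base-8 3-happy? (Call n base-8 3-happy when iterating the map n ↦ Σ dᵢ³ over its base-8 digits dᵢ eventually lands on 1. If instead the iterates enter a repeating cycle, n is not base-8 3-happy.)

258 = (4,0,2)_8 → 4³ + 0³ + 2³ = 64 + 0 + 8 = 72
72 = (1,1,0)_8 → 1³ + 1³ + 0³ = 1 + 1 + 0 = 2
2 = (2)_8 → 2³ = 8
8 = (1,0)_8 → 1³ + 0³ = 1 + 0 = 1  — reached 1.

base-8 3-happy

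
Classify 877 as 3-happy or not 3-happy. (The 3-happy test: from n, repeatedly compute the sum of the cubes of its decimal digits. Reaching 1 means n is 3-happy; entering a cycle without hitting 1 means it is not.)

3-happy

877 → 1198
1198 → 1243
1243 → 100
100 → 1  — reached 1.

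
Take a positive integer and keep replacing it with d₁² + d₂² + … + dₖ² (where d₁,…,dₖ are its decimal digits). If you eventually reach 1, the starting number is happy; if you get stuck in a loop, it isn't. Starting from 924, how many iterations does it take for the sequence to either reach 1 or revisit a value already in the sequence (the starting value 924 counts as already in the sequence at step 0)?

11

924 → 101
101 → 2
2 → 4
4 → 16
16 → 37
37 → 58
58 → 89
89 → 145
145 → 42
42 → 20
20 → 4  — 4 repeats.
That took 11 steps.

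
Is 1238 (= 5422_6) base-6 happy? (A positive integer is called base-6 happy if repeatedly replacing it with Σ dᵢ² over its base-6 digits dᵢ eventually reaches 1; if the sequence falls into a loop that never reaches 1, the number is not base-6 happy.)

1238 = (5,4,2,2)_6 → 49
49 = (1,2,1)_6 → 6
6 = (1,0)_6 → 1  — reached 1.

base-6 happy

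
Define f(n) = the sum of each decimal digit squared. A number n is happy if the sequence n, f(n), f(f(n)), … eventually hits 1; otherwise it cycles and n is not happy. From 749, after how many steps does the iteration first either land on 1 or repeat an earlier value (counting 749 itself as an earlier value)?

749 → 146
146 → 53
53 → 34
34 → 25
25 → 29
29 → 85
85 → 89
89 → 145
145 → 42
42 → 20
20 → 4
4 → 16
16 → 37
37 → 58
58 → 89  — 89 repeats.
That took 15 steps.

15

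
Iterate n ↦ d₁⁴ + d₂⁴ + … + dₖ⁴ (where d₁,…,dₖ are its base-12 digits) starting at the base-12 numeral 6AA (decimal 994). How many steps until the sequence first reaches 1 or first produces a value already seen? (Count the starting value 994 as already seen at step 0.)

15

994 = (6,10,10)_12 → 21296
21296 = (1,0,3,10,8)_12 → 14178
14178 = (8,2,5,6)_12 → 6033
6033 = (3,5,10,9)_12 → 17267
17267 = (9,11,10,11)_12 → 45843
45843 = (2,2,6,4,3)_12 → 1665
1665 = (11,6,9)_12 → 22498
22498 = (1,1,0,2,10)_12 → 10018
10018 = (5,9,6,10)_12 → 18482
18482 = (10,8,4,2)_12 → 14368
14368 = (8,3,9,4)_12 → 10994
10994 = (6,4,4,2)_12 → 1824
1824 = (1,0,8,0)_12 → 4097
4097 = (2,4,5,5)_12 → 1522
1522 = (10,6,10)_12 → 21296  — 21296 repeats.
That took 15 steps.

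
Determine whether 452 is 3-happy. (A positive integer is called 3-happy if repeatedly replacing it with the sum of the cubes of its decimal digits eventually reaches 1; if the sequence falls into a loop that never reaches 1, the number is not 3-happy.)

not 3-happy

452 → 4³ + 5³ + 2³ = 64 + 125 + 8 = 197
197 → 1³ + 9³ + 7³ = 1 + 729 + 343 = 1073
1073 → 1³ + 0³ + 7³ + 3³ = 1 + 0 + 343 + 27 = 371
371 → 3³ + 7³ + 1³ = 27 + 343 + 1 = 371  — 371 already seen; the sequence cycles without reaching 1.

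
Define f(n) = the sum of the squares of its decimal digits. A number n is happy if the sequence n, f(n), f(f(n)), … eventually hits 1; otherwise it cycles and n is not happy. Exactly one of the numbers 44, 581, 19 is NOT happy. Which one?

44: 44 → 32 → 13 → 10 → 1  — reaches 1 (happy)
581: 581 → 90 → 81 → 65 → 61 → 37 → 58 → 89 → 145 → 42 → 20 → 4 → 16 → 37  — repeats 37 (not happy)
19: 19 → 82 → 68 → 100 → 1  — reaches 1 (happy)

581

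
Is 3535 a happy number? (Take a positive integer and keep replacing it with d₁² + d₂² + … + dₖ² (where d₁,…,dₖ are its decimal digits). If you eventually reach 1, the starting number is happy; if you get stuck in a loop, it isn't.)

happy

3535 → 3² + 5² + 3² + 5² = 9 + 25 + 9 + 25 = 68
68 → 6² + 8² = 36 + 64 = 100
100 → 1² + 0² + 0² = 1 + 0 + 0 = 1  — reached 1.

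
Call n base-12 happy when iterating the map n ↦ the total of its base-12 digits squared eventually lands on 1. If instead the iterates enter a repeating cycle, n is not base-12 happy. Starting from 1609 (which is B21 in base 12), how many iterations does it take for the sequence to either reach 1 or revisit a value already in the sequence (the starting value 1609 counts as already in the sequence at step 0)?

7

1609 = (11,2,1)_12 → 11² + 2² + 1² = 121 + 4 + 1 = 126
126 = (10,6)_12 → 10² + 6² = 100 + 36 = 136
136 = (11,4)_12 → 11² + 4² = 121 + 16 = 137
137 = (11,5)_12 → 11² + 5² = 121 + 25 = 146
146 = (1,0,2)_12 → 1² + 0² + 2² = 1 + 0 + 4 = 5
5 = (5)_12 → 5² = 25
25 = (2,1)_12 → 2² + 1² = 4 + 1 = 5  — 5 repeats.
That took 7 steps.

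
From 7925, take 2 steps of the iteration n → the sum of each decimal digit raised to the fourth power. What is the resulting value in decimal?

7925 → 7⁴ + 9⁴ + 2⁴ + 5⁴ = 9603
9603 → 9⁴ + 6⁴ + 0⁴ + 3⁴ = 7938

7938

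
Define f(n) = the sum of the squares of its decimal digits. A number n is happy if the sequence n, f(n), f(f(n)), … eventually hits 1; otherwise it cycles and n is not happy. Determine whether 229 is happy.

not happy

229 → 2² + 2² + 9² = 89
89 → 8² + 9² = 145
145 → 1² + 4² + 5² = 42
42 → 4² + 2² = 20
20 → 2² + 0² = 4
4 → 4² = 16
16 → 1² + 6² = 37
37 → 3² + 7² = 58
58 → 5² + 8² = 89  — 89 already seen; the sequence cycles without reaching 1.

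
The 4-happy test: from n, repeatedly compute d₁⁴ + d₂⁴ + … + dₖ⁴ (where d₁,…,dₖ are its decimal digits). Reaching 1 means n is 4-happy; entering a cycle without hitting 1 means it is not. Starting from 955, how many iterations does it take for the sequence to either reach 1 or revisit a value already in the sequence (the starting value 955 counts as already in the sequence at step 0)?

955 → 9⁴ + 5⁴ + 5⁴ = 6561 + 625 + 625 = 7811
7811 → 7⁴ + 8⁴ + 1⁴ + 1⁴ = 2401 + 4096 + 1 + 1 = 6499
6499 → 6⁴ + 4⁴ + 9⁴ + 9⁴ = 1296 + 256 + 6561 + 6561 = 14674
14674 → 1⁴ + 4⁴ + 6⁴ + 7⁴ + 4⁴ = 1 + 256 + 1296 + 2401 + 256 = 4210
4210 → 4⁴ + 2⁴ + 1⁴ + 0⁴ = 256 + 16 + 1 + 0 = 273
273 → 2⁴ + 7⁴ + 3⁴ = 16 + 2401 + 81 = 2498
2498 → 2⁴ + 4⁴ + 9⁴ + 8⁴ = 16 + 256 + 6561 + 4096 = 10929
10929 → 1⁴ + 0⁴ + 9⁴ + 2⁴ + 9⁴ = 1 + 0 + 6561 + 16 + 6561 = 13139
13139 → 1⁴ + 3⁴ + 1⁴ + 3⁴ + 9⁴ = 1 + 81 + 1 + 81 + 6561 = 6725
6725 → 6⁴ + 7⁴ + 2⁴ + 5⁴ = 1296 + 2401 + 16 + 625 = 4338
4338 → 4⁴ + 3⁴ + 3⁴ + 8⁴ = 256 + 81 + 81 + 4096 = 4514
4514 → 4⁴ + 5⁴ + 1⁴ + 4⁴ = 256 + 625 + 1 + 256 = 1138
1138 → 1⁴ + 1⁴ + 3⁴ + 8⁴ = 1 + 1 + 81 + 4096 = 4179
4179 → 4⁴ + 1⁴ + 7⁴ + 9⁴ = 256 + 1 + 2401 + 6561 = 9219
9219 → 9⁴ + 2⁴ + 1⁴ + 9⁴ = 6561 + 16 + 1 + 6561 = 13139  — 13139 repeats.
That took 15 steps.

15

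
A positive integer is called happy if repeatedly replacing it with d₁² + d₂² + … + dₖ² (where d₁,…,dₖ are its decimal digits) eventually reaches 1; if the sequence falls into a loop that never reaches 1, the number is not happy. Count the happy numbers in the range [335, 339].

1

335: 335 → 43 → 25 → 29 → 85 → 89 → 145 → 42 → 20 → 4 → 16 → 37 → 58 → 89  (repeats 89)
336: 336 → 54 → 41 → 17 → 50 → 25 → 29 → 85 → 89 → 145 → 42 → 20 → 4 → 16 → 37 → 58 → 89  (repeats 89)
337: 337 → 67 → 85 → 89 → 145 → 42 → 20 → 4 → 16 → 37 → 58 → 89  (repeats 89)
338: 338 → 82 → 68 → 100 → 1  (reaches 1)
339: 339 → 99 → 162 → 41 → 17 → 50 → 25 → 29 → 85 → 89 → 145 → 42 → 20 → 4 → 16 → 37 → 58 → 89  (repeats 89)
happy: 338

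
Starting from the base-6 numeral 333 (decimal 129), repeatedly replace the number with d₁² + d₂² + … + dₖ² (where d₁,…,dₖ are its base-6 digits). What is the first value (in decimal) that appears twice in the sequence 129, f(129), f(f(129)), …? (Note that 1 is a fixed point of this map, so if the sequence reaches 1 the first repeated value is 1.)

129 = (3,3,3)_6 → 3² + 3² + 3² = 9 + 9 + 9 = 27
27 = (4,3)_6 → 4² + 3² = 16 + 9 = 25
25 = (4,1)_6 → 4² + 1² = 16 + 1 = 17
17 = (2,5)_6 → 2² + 5² = 4 + 25 = 29
29 = (4,5)_6 → 4² + 5² = 16 + 25 = 41
41 = (1,0,5)_6 → 1² + 0² + 5² = 1 + 0 + 25 = 26
26 = (4,2)_6 → 4² + 2² = 16 + 4 = 20
20 = (3,2)_6 → 3² + 2² = 9 + 4 = 13
13 = (2,1)_6 → 2² + 1² = 4 + 1 = 5
5 = (5)_6 → 5² = 25  — 25 already appeared earlier.

25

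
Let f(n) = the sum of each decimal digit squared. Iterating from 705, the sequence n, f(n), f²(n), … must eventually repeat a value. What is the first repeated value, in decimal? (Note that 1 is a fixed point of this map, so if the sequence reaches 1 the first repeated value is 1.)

705 → 7² + 0² + 5² = 74
74 → 7² + 4² = 65
65 → 6² + 5² = 61
61 → 6² + 1² = 37
37 → 3² + 7² = 58
58 → 5² + 8² = 89
89 → 8² + 9² = 145
145 → 1² + 4² + 5² = 42
42 → 4² + 2² = 20
20 → 2² + 0² = 4
4 → 4² = 16
16 → 1² + 6² = 37  — 37 already appeared earlier.

37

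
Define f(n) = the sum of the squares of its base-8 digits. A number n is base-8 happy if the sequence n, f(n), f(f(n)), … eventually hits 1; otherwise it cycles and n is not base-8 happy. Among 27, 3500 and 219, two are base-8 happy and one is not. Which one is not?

27: 27 → 18 → 8 → 1  — reaches 1 (base-8 happy)
3500: 3500 → 113 → 38 → 52 → 52  — repeats 52 (not base-8 happy)
219: 219 → 27 → 18 → 8 → 1  — reaches 1 (base-8 happy)

3500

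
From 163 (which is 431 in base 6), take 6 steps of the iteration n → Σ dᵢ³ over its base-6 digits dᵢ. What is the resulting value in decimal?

163 = (4,3,1)_6 → 4³ + 3³ + 1³ = 64 + 27 + 1 = 92
92 = (2,3,2)_6 → 2³ + 3³ + 2³ = 8 + 27 + 8 = 43
43 = (1,1,1)_6 → 1³ + 1³ + 1³ = 1 + 1 + 1 = 3
3 = (3)_6 → 3³ = 27
27 = (4,3)_6 → 4³ + 3³ = 64 + 27 = 91
91 = (2,3,1)_6 → 2³ + 3³ + 1³ = 8 + 27 + 1 = 36

36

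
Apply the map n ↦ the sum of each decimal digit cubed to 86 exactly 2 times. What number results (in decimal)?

86 → 728
728 → 863

863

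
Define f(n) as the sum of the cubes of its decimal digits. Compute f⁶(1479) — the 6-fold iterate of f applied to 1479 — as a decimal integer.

36

1479 → 1³ + 4³ + 7³ + 9³ = 1137
1137 → 1³ + 1³ + 3³ + 7³ = 372
372 → 3³ + 7³ + 2³ = 378
378 → 3³ + 7³ + 8³ = 882
882 → 8³ + 8³ + 2³ = 1032
1032 → 1³ + 0³ + 3³ + 2³ = 36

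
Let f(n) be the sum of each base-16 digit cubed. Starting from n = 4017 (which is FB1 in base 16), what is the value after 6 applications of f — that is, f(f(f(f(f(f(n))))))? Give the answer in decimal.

4017 = (15,11,1)_16 → 4707
4707 = (1,2,6,3)_16 → 252
252 = (15,12)_16 → 5103
5103 = (1,3,14,15)_16 → 6147
6147 = (1,8,0,3)_16 → 540
540 = (2,1,12)_16 → 1737

1737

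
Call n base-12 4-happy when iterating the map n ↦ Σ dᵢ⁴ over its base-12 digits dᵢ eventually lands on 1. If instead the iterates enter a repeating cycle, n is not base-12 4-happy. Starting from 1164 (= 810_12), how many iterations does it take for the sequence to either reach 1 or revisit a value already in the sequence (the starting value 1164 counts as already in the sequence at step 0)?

15

1164 = (8,1,0)_12 → 8⁴ + 1⁴ + 0⁴ = 4096 + 1 + 0 = 4097
4097 = (2,4,5,5)_12 → 2⁴ + 4⁴ + 5⁴ + 5⁴ = 16 + 256 + 625 + 625 = 1522
1522 = (10,6,10)_12 → 10⁴ + 6⁴ + 10⁴ = 10000 + 1296 + 10000 = 21296
21296 = (1,0,3,10,8)_12 → 1⁴ + 0⁴ + 3⁴ + 10⁴ + 8⁴ = 1 + 0 + 81 + 10000 + 4096 = 14178
14178 = (8,2,5,6)_12 → 8⁴ + 2⁴ + 5⁴ + 6⁴ = 4096 + 16 + 625 + 1296 = 6033
6033 = (3,5,10,9)_12 → 3⁴ + 5⁴ + 10⁴ + 9⁴ = 81 + 625 + 10000 + 6561 = 17267
17267 = (9,11,10,11)_12 → 9⁴ + 11⁴ + 10⁴ + 11⁴ = 6561 + 14641 + 10000 + 14641 = 45843
45843 = (2,2,6,4,3)_12 → 2⁴ + 2⁴ + 6⁴ + 4⁴ + 3⁴ = 16 + 16 + 1296 + 256 + 81 = 1665
1665 = (11,6,9)_12 → 11⁴ + 6⁴ + 9⁴ = 14641 + 1296 + 6561 = 22498
22498 = (1,1,0,2,10)_12 → 1⁴ + 1⁴ + 0⁴ + 2⁴ + 10⁴ = 1 + 1 + 0 + 16 + 10000 = 10018
10018 = (5,9,6,10)_12 → 5⁴ + 9⁴ + 6⁴ + 10⁴ = 625 + 6561 + 1296 + 10000 = 18482
18482 = (10,8,4,2)_12 → 10⁴ + 8⁴ + 4⁴ + 2⁴ = 10000 + 4096 + 256 + 16 = 14368
14368 = (8,3,9,4)_12 → 8⁴ + 3⁴ + 9⁴ + 4⁴ = 4096 + 81 + 6561 + 256 = 10994
10994 = (6,4,4,2)_12 → 6⁴ + 4⁴ + 4⁴ + 2⁴ = 1296 + 256 + 256 + 16 = 1824
1824 = (1,0,8,0)_12 → 1⁴ + 0⁴ + 8⁴ + 0⁴ = 1 + 0 + 4096 + 0 = 4097  — 4097 repeats.
That took 15 steps.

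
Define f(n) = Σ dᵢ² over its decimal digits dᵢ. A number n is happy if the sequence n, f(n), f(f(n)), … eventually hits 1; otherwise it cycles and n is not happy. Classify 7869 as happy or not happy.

happy

7869 → 230
230 → 13
13 → 10
10 → 1  — reached 1.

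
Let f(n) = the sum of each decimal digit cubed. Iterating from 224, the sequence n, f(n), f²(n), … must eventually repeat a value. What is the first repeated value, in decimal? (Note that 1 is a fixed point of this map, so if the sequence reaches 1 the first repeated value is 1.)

224 → 2³ + 2³ + 4³ = 8 + 8 + 64 = 80
80 → 8³ + 0³ = 512 + 0 = 512
512 → 5³ + 1³ + 2³ = 125 + 1 + 8 = 134
134 → 1³ + 3³ + 4³ = 1 + 27 + 64 = 92
92 → 9³ + 2³ = 729 + 8 = 737
737 → 7³ + 3³ + 7³ = 343 + 27 + 343 = 713
713 → 7³ + 1³ + 3³ = 343 + 1 + 27 = 371
371 → 3³ + 7³ + 1³ = 27 + 343 + 1 = 371  — 371 already appeared earlier.

371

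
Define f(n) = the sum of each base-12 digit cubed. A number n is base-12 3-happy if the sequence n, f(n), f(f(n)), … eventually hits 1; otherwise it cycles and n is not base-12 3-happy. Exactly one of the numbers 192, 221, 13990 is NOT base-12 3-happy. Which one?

221

192: 192 → 65 → 250 → 1513 → 1217 → 762 → 368 → 736 → 190 → 1028 → 856 → 1520 → 1728 → 1  — reaches 1 (base-12 3-happy)
221: 221 → 342 → 288 → 8 → 512 → 755 → 1464 → 1008 → 343 → 415 → 1351 → 1136 → 1855 → 1344 → 793 → 342  — repeats 342 (not base-12 3-happy)
13990: 13990 → 1514 → 1224 → 728 → 637 → 190 → 1028 → 856 → 1520 → 1728 → 1  — reaches 1 (base-12 3-happy)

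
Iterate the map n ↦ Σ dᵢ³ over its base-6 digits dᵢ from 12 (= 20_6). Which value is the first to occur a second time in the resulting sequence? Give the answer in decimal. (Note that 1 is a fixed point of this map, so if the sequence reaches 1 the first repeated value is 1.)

9

12 = (2,0)_6 → 2³ + 0³ = 8
8 = (1,2)_6 → 1³ + 2³ = 9
9 = (1,3)_6 → 1³ + 3³ = 28
28 = (4,4)_6 → 4³ + 4³ = 128
128 = (3,3,2)_6 → 3³ + 3³ + 2³ = 62
62 = (1,4,2)_6 → 1³ + 4³ + 2³ = 73
73 = (2,0,1)_6 → 2³ + 0³ + 1³ = 9  — 9 already appeared earlier.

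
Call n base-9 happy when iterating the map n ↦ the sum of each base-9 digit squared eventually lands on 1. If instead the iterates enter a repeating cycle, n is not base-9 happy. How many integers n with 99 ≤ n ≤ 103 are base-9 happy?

1

99: 99 → 5 → 25 → 53 → 89 → 65 → 53  (repeats 53)
100: 100 → 6 → 36 → 16 → 50 → 50  (repeats 50)
101: 101 → 9 → 1  (reaches 1)
102: 102 → 14 → 26 → 68 → 74 → 68  (repeats 68)
103: 103 → 21 → 13 → 17 → 65 → 53 → 89 → 65  (repeats 65)
base-9 happy: 101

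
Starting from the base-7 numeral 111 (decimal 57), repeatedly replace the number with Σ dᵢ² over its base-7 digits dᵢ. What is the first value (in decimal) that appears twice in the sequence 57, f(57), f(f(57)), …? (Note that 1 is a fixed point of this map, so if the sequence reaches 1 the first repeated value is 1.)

57 = (1,1,1)_7 → 1² + 1² + 1² = 1 + 1 + 1 = 3
3 = (3)_7 → 3² = 9
9 = (1,2)_7 → 1² + 2² = 1 + 4 = 5
5 = (5)_7 → 5² = 25
25 = (3,4)_7 → 3² + 4² = 9 + 16 = 25  — 25 already appeared earlier.

25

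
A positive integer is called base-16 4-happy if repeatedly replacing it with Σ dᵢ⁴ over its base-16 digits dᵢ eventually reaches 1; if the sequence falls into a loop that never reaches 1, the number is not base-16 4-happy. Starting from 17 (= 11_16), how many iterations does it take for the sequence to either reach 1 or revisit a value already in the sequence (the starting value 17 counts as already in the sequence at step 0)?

17 = (1,1)_16 → 1⁴ + 1⁴ = 1 + 1 = 2
2 = (2)_16 → 2⁴ = 16
16 = (1,0)_16 → 1⁴ + 0⁴ = 1 + 0 = 1  — reached 1.
That took 3 steps.

3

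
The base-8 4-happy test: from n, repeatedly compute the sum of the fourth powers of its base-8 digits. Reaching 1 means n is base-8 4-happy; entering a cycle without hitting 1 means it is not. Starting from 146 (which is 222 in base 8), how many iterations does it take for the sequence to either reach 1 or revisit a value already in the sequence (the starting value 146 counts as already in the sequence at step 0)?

146 = (2,2,2)_8 → 48
48 = (6,0)_8 → 1296
1296 = (2,4,2,0)_8 → 288
288 = (4,4,0)_8 → 512
512 = (1,0,0,0)_8 → 1  — reached 1.
That took 5 steps.

5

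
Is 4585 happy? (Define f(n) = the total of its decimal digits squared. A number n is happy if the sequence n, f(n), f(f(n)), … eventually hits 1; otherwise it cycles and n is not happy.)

happy

4585 → 4² + 5² + 8² + 5² = 130
130 → 1² + 3² + 0² = 10
10 → 1² + 0² = 1  — reached 1.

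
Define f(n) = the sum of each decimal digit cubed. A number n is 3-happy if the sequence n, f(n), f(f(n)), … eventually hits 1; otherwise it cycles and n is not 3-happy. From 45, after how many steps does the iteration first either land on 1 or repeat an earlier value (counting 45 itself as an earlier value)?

6

45 → 4³ + 5³ = 64 + 125 = 189
189 → 1³ + 8³ + 9³ = 1 + 512 + 729 = 1242
1242 → 1³ + 2³ + 4³ + 2³ = 1 + 8 + 64 + 8 = 81
81 → 8³ + 1³ = 512 + 1 = 513
513 → 5³ + 1³ + 3³ = 125 + 1 + 27 = 153
153 → 1³ + 5³ + 3³ = 1 + 125 + 27 = 153  — 153 repeats.
That took 6 steps.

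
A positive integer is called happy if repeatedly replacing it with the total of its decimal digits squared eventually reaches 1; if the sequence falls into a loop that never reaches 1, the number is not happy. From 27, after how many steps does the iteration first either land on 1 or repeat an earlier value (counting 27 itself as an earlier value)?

27 → 2² + 7² = 53
53 → 5² + 3² = 34
34 → 3² + 4² = 25
25 → 2² + 5² = 29
29 → 2² + 9² = 85
85 → 8² + 5² = 89
89 → 8² + 9² = 145
145 → 1² + 4² + 5² = 42
42 → 4² + 2² = 20
20 → 2² + 0² = 4
4 → 4² = 16
16 → 1² + 6² = 37
37 → 3² + 7² = 58
58 → 5² + 8² = 89  — 89 repeats.
That took 14 steps.

14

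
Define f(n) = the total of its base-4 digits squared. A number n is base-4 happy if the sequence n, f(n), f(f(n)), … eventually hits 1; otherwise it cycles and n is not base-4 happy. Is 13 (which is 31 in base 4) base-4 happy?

13 = (3,1)_4 → 3² + 1² = 10
10 = (2,2)_4 → 2² + 2² = 8
8 = (2,0)_4 → 2² + 0² = 4
4 = (1,0)_4 → 1² + 0² = 1  — reached 1.

base-4 happy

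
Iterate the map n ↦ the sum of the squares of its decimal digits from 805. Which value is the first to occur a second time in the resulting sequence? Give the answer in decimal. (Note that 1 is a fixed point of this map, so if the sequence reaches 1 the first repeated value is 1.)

805 → 89
89 → 145
145 → 42
42 → 20
20 → 4
4 → 16
16 → 37
37 → 58
58 → 89  — 89 already appeared earlier.

89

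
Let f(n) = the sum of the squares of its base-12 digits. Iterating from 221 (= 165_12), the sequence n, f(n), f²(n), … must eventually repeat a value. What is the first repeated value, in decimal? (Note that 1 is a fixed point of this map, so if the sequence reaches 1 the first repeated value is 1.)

221 = (1,6,5)_12 → 1² + 6² + 5² = 62
62 = (5,2)_12 → 5² + 2² = 29
29 = (2,5)_12 → 2² + 5² = 29  — 29 already appeared earlier.

29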